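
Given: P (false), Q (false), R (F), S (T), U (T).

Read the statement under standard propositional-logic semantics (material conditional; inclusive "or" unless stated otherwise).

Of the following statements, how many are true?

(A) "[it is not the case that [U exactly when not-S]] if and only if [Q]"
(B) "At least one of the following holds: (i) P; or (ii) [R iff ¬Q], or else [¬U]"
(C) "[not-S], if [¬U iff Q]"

0

(A): This is not (U iff not S) iff Q.

not S = not True = False
U iff not S = True iff False = False
not (U iff not S) = not False = True
not (U iff not S) iff Q = True iff False = False
Hence (A) is false.

(B): This is P or ((R iff not Q) or not U).

not Q = not False = True
R iff not Q = False iff True = False
not U = not True = False
(R iff not Q) or not U = False or False = False
P or ((R iff not Q) or not U) = False or False = False
Hence (B) is false.

(C): Formalization: (not U iff Q) -> not S

not U = not True = False
not U iff Q = False iff False = True
not S = not True = False
(not U iff Q) -> not S = True -> False = False
Hence (C) is false.

Count: 0.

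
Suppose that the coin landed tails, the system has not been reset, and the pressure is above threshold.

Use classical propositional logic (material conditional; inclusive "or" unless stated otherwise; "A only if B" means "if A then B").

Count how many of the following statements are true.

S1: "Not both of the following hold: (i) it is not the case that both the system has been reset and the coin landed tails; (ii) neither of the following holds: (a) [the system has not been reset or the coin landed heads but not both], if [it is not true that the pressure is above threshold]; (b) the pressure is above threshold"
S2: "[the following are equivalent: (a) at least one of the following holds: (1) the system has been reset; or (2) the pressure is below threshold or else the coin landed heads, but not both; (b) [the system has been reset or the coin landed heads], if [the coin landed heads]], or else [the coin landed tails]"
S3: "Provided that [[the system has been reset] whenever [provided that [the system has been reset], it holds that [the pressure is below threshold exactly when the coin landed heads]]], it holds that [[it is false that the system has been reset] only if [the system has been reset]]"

3

Let V = "the system has been reset" (F), K = "the coin landed heads" (F), G = "the pressure is above threshold" (T).

S1: Formalization: (V nand ~K) nand ((~G -> (~V xor K)) nor G)

~K = ~F = T
V nand ~K = F nand T = T
~G = ~T = F
~V = ~F = T
~V xor K = T xor F = T
~G -> (~V xor K) = F -> T = T
(~G -> (~V xor K)) nor G = T nor T = F
(V nand ~K) nand ((~G -> (~V xor K)) nor G) = T nand F = T
So S1 is true.

S2: Formalization: ((V | (~G xor K)) <-> (K -> (V | K))) | ~K

~G = ~T = F
~G xor K = F xor F = F
V | (~G xor K) = F | F = F
V | K = F | F = F
K -> (V | K) = F -> F = T
(V | (~G xor K)) <-> (K -> (V | K)) = F <-> T = F
~K = ~F = T
((V | (~G xor K)) <-> (K -> (V | K))) | ~K = F | T = T
So S2 is true.

S3: This is ((V -> (~G <-> K)) -> V) -> (~V -> V).

~G = ~T = F
~G <-> K = F <-> F = T
V -> (~G <-> K) = F -> T = T
(V -> (~G <-> K)) -> V = T -> F = F
~V = ~F = T
~V -> V = T -> F = F
((V -> (~G <-> K)) -> V) -> (~V -> V) = F -> F = T
So S3 is true.

Count: 3.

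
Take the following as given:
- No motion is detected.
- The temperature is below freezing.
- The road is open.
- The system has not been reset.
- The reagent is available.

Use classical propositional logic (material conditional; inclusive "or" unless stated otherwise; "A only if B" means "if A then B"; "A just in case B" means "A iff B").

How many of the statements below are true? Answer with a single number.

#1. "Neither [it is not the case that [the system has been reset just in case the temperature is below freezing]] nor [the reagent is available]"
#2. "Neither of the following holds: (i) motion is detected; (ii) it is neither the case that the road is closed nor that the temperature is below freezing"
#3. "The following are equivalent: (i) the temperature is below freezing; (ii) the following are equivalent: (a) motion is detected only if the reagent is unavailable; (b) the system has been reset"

1

Let L = "the system has been reset" (F), W = "the temperature is below freezing" (T), K = "the reagent is available" (T), N = "motion is detected" (F), U = "the road is closed" (F).

#1: This is ¬(L ↔ W) ↓ K.

L ↔ W = F ↔ T = F
¬(L ↔ W) = ¬F = T
¬(L ↔ W) ↓ K = T ↓ T = F
Hence #1 is false.

#2: This is N ↓ (U ↓ W).

U ↓ W = F ↓ T = F
N ↓ (U ↓ W) = F ↓ F = T
Thus #2 is true.

#3: In symbols: W ↔ ((N → ¬K) ↔ L)

¬K = ¬T = F
N → ¬K = F → F = T
(N → ¬K) ↔ L = T ↔ F = F
W ↔ ((N → ¬K) ↔ L) = T ↔ F = F
Hence #3 is false.

True statements: 1 (#2).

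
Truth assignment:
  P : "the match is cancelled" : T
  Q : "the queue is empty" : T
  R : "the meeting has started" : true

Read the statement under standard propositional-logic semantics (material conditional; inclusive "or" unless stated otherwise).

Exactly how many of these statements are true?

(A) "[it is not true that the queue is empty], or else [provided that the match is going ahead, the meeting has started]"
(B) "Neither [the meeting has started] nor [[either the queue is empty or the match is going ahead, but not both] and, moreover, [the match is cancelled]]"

(A): Formalization: ¬Q ∨ (¬P → R)

¬Q = ¬T = F
¬P = ¬T = F
¬P → R = F → T = T
¬Q ∨ (¬P → R) = F ∨ T = T
Hence (A) is true.

(B): Formalization: R ↓ ((Q ⊕ ¬P) ∧ P)

¬P = ¬T = F
Q ⊕ ¬P = T ⊕ F = T
(Q ⊕ ¬P) ∧ P = T ∧ T = T
R ↓ ((Q ⊕ ¬P) ∧ P) = T ↓ T = F
Hence (B) is false.

True statements: 1 ((A)).

1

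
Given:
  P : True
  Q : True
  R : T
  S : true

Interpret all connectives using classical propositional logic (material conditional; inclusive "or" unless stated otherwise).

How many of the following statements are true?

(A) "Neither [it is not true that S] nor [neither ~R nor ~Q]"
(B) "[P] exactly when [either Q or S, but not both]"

0

(A): Formalization: ~S nor (~R nor ~Q)

~S = ~T = F
~R = ~T = F
~Q = ~T = F
~R nor ~Q = F nor F = T
~S nor (~R nor ~Q) = F nor T = F
Hence (A) is false.

(B): In symbols: P <-> (Q xor S)

Q xor S = T xor T = F
P <-> (Q xor S) = T <-> F = F
Hence (B) is false.

0 of the 2 statements are true (none).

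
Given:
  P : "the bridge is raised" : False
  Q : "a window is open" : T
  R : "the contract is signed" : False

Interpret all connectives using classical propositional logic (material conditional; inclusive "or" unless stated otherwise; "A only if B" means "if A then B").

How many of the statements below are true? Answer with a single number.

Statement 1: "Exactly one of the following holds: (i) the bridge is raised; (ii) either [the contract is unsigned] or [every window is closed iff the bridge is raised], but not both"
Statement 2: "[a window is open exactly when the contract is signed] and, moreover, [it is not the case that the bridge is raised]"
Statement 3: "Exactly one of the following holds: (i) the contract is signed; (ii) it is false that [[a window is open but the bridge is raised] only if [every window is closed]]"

Statement 1: Formalization: P xor (~R xor (~Q <-> P))

~R = ~F = T
~Q = ~T = F
~Q <-> P = F <-> F = T
~R xor (~Q <-> P) = T xor T = F
P xor (~R xor (~Q <-> P)) = F xor F = F
Thus Statement 1 is false.

Statement 2: Formalization: (Q <-> R) & ~P

Q <-> R = T <-> F = F
~P = ~F = T
(Q <-> R) & ~P = F & T = F
So Statement 2 is false.

Statement 3: Formalization: R xor ~((Q & P) -> ~Q)

Q & P = T & F = F
~Q = ~T = F
(Q & P) -> ~Q = F -> F = T
~((Q & P) -> ~Q) = ~T = F
R xor ~((Q & P) -> ~Q) = F xor F = F
Hence Statement 3 is false.

True statements: 0 (none).

0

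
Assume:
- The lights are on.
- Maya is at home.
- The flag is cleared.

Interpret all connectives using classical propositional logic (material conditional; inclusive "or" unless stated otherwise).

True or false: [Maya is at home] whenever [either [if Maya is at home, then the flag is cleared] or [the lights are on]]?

Let G = "Maya is at home" (True), H = "the flag is set" (False), L = "the lights are on" (True).
In symbols: ((G -> not H) or L) -> G

not H = not False = True
G -> not H = True -> True = True
(G -> not H) or L = True or True = True
((G -> not H) or L) -> G = True -> True = True

The statement is true.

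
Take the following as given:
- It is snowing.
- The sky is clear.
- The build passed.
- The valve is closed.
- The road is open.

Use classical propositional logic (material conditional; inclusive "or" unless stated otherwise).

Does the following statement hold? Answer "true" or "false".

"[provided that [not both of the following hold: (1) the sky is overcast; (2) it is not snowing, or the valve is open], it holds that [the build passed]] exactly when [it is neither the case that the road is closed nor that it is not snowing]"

True.

Let K = "the sky is overcast" (F), P = "it is snowing" (T), N = "the valve is open" (F), V = "the build passed" (T), R = "the road is closed" (F).
Parsed as ((K nand (~P | N)) -> V) <-> (R nor ~P)

~P = ~T = F
~P | N = F | F = F
K nand (~P | N) = F nand F = T
(K nand (~P | N)) -> V = T -> T = T
~P = ~T = F
R nor ~P = F nor F = T
((K nand (~P | N)) -> V) <-> (R nor ~P) = T <-> T = T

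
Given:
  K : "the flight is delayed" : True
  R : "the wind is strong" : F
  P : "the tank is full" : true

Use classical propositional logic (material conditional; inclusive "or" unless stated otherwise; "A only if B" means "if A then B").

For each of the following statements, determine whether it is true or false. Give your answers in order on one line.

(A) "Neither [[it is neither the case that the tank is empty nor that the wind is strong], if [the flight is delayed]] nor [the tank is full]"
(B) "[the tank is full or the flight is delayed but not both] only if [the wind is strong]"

(A) false, (B) true

(A): Parsed as (K -> (not P nor R)) nor P

not P = not True = False
not P nor R = False nor False = True
K -> (not P nor R) = True -> True = True
(K -> (not P nor R)) nor P = True nor True = False
Thus (A) is false.

(B): In symbols: (P xor K) -> R

P xor K = True xor True = False
(P xor K) -> R = False -> False = True
So (B) is true.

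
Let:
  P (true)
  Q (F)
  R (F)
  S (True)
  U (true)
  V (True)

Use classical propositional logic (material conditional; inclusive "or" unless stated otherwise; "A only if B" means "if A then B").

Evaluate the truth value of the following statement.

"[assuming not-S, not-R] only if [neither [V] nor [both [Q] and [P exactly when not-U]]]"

The statement is false.

In symbols: (not S -> not R) -> (V nor (Q and (P iff not U)))

not S = not True = False
not R = not False = True
not S -> not R = False -> True = True
not U = not True = False
P iff not U = True iff False = False
Q and (P iff not U) = False and False = False
V nor (Q and (P iff not U)) = True nor False = False
(not S -> not R) -> (V nor (Q and (P iff not U))) = True -> False = False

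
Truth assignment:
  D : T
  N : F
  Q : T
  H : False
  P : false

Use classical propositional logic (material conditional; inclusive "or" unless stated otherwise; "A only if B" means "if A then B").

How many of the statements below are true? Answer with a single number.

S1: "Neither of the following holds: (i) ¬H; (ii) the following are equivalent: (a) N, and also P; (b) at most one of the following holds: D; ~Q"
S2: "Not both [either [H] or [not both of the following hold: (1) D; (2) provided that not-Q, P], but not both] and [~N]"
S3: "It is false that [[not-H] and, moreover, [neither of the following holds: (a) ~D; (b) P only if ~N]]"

2

S1: Formalization: not H nor ((N and P) iff (D nand not Q))

not H = not False = True
N and P = False and False = False
not Q = not True = False
D nand not Q = True nand False = True
(N and P) iff (D nand not Q) = False iff True = False
not H nor ((N and P) iff (D nand not Q)) = True nor False = False
Thus S1 is false.

S2: Parsed as (H xor (D nand (not Q -> P))) nand not N

not Q = not True = False
not Q -> P = False -> False = True
D nand (not Q -> P) = True nand True = False
H xor (D nand (not Q -> P)) = False xor False = False
not N = not False = True
(H xor (D nand (not Q -> P))) nand not N = False nand True = True
Hence S2 is true.

S3: This is not (not H and (not D nor (P -> not N))).

not H = not False = True
not D = not True = False
not N = not False = True
P -> not N = False -> True = True
not D nor (P -> not N) = False nor True = False
not H and (not D nor (P -> not N)) = True and False = False
not (not H and (not D nor (P -> not N))) = not False = True
Hence S3 is true.

Count: 2.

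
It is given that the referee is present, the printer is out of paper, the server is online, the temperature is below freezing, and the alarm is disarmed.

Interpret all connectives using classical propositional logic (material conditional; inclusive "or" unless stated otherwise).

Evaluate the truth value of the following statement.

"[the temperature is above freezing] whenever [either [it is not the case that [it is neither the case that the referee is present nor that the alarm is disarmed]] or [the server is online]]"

The statement is false.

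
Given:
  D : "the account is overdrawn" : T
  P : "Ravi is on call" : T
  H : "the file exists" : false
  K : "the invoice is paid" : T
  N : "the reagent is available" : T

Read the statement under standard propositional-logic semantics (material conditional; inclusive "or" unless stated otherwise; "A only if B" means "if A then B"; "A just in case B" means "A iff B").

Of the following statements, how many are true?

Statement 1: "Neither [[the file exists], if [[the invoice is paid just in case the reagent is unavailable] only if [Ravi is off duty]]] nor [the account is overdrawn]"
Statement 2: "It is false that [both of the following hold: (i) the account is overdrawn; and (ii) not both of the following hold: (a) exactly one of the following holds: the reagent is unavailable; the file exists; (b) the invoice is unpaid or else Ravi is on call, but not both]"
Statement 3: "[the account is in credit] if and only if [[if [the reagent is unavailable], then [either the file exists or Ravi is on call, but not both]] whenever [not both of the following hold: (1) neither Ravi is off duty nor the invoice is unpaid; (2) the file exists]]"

0

Statement 1: In symbols: (((K <-> ~N) -> ~P) -> H) nor D

~N = ~T = F
K <-> ~N = T <-> F = F
~P = ~T = F
(K <-> ~N) -> ~P = F -> F = T
((K <-> ~N) -> ~P) -> H = T -> F = F
(((K <-> ~N) -> ~P) -> H) nor D = F nor T = F
Hence Statement 1 is false.

Statement 2: In symbols: ~(D & ((~N xor H) nand (~K xor P)))

~N = ~T = F
~N xor H = F xor F = F
~K = ~T = F
~K xor P = F xor T = T
(~N xor H) nand (~K xor P) = F nand T = T
D & ((~N xor H) nand (~K xor P)) = T & T = T
~(D & ((~N xor H) nand (~K xor P))) = ~T = F
Hence Statement 2 is false.

Statement 3: In symbols: ~D <-> (((~P nor ~K) nand H) -> (~N -> (H xor P)))

~D = ~T = F
~P = ~T = F
~K = ~T = F
~P nor ~K = F nor F = T
(~P nor ~K) nand H = T nand F = T
~N = ~T = F
H xor P = F xor T = T
~N -> (H xor P) = F -> T = T
((~P nor ~K) nand H) -> (~N -> (H xor P)) = T -> T = T
~D <-> (((~P nor ~K) nand H) -> (~N -> (H xor P))) = F <-> T = F
So Statement 3 is false.

Count: 0.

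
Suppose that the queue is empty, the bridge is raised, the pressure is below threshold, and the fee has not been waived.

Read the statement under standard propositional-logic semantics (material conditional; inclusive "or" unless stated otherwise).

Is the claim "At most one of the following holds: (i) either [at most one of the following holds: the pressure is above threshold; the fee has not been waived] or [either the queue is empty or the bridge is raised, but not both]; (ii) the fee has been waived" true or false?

true

Let K = "the pressure is above threshold" (F), M = "the fee has been waived" (F), L = "the queue is empty" (T), P = "the bridge is raised" (T).
Formalization: ((K nand ~M) | (L xor P)) nand M

~M = ~F = T
K nand ~M = F nand T = T
L xor P = T xor T = F
(K nand ~M) | (L xor P) = T | F = T
((K nand ~M) | (L xor P)) nand M = T nand F = T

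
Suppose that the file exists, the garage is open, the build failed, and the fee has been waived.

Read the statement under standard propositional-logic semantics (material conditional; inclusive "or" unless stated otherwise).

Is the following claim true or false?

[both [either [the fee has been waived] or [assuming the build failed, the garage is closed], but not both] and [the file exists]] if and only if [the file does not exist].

False

Let H = "the fee has been waived" (T), R = "the build passed" (F), L = "the garage is closed" (F), Q = "the file exists" (T).
Formalization: ((H xor (~R -> L)) & Q) <-> ~Q

~R = ~F = T
~R -> L = T -> F = F
H xor (~R -> L) = T xor F = T
(H xor (~R -> L)) & Q = T & T = T
~Q = ~T = F
((H xor (~R -> L)) & Q) <-> ~Q = T <-> F = F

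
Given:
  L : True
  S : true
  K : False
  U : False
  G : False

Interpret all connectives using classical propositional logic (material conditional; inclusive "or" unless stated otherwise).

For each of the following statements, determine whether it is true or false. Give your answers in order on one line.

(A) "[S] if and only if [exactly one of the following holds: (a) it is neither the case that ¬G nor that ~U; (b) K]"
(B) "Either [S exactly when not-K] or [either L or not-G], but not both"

(A): This is S ↔ ((¬G ↓ ¬U) ⊕ K).

¬G = ¬F = T
¬U = ¬F = T
¬G ↓ ¬U = T ↓ T = F
(¬G ↓ ¬U) ⊕ K = F ⊕ F = F
S ↔ ((¬G ↓ ¬U) ⊕ K) = T ↔ F = F
Thus (A) is false.

(B): Parsed as (S ↔ ¬K) ⊕ (L ∨ ¬G)

¬K = ¬F = T
S ↔ ¬K = T ↔ T = T
¬G = ¬F = T
L ∨ ¬G = T ∨ T = T
(S ↔ ¬K) ⊕ (L ∨ ¬G) = T ⊕ T = F
Hence (B) is false.

(A) false / (B) false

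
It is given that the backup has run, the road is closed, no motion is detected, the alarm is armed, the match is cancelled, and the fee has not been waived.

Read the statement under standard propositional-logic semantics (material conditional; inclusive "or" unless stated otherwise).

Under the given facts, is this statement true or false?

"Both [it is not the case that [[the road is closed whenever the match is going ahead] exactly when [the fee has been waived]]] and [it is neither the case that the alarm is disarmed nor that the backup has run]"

False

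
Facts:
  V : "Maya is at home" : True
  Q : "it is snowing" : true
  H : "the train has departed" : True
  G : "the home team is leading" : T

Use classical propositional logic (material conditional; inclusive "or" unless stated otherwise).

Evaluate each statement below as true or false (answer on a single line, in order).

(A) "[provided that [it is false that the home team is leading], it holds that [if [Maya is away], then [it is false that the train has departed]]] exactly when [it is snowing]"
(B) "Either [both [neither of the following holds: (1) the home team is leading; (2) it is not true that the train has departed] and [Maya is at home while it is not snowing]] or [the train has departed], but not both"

(A): This is (¬G → (¬V → ¬H)) ↔ Q.

¬G = ¬T = F
¬V = ¬T = F
¬H = ¬T = F
¬V → ¬H = F → F = T
¬G → (¬V → ¬H) = F → T = T
(¬G → (¬V → ¬H)) ↔ Q = T ↔ T = T
Thus (A) is true.

(B): In symbols: ((G ↓ ¬H) ∧ (V ∧ ¬Q)) ⊕ H

¬H = ¬T = F
G ↓ ¬H = T ↓ F = F
¬Q = ¬T = F
V ∧ ¬Q = T ∧ F = F
(G ↓ ¬H) ∧ (V ∧ ¬Q) = F ∧ F = F
((G ↓ ¬H) ∧ (V ∧ ¬Q)) ⊕ H = F ⊕ T = T
Thus (B) is true.

(A) True, (B) True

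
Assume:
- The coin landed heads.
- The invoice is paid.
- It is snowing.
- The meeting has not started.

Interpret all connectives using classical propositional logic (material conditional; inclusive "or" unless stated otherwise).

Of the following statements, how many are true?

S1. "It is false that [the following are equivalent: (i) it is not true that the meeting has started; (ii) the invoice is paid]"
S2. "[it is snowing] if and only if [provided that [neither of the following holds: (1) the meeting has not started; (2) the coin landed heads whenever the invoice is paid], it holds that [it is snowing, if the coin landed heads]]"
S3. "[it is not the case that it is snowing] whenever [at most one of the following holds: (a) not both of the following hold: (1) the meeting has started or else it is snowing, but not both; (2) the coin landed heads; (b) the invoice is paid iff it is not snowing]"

Let S = "the meeting has started" (False), Q = "the invoice is paid" (True), R = "it is snowing" (True), P = "the coin landed heads" (True).

S1: Parsed as not (not S iff Q)

not S = not False = True
not S iff Q = True iff True = True
not (not S iff Q) = not True = False
Thus S1 is false.

S2: Formalization: R iff ((not S nor (Q -> P)) -> (P -> R))

not S = not False = True
Q -> P = True -> True = True
not S nor (Q -> P) = True nor True = False
P -> R = True -> True = True
(not S nor (Q -> P)) -> (P -> R) = False -> True = True
R iff ((not S nor (Q -> P)) -> (P -> R)) = True iff True = True
So S2 is true.

S3: Formalization: (((S xor R) nand P) nand (Q iff not R)) -> not R

S xor R = False xor True = True
(S xor R) nand P = True nand True = False
not R = not True = False
Q iff not R = True iff False = False
((S xor R) nand P) nand (Q iff not R) = False nand False = True
not R = not True = False
(((S xor R) nand P) nand (Q iff not R)) -> not R = True -> False = False
So S3 is false.

True statements: 1.

1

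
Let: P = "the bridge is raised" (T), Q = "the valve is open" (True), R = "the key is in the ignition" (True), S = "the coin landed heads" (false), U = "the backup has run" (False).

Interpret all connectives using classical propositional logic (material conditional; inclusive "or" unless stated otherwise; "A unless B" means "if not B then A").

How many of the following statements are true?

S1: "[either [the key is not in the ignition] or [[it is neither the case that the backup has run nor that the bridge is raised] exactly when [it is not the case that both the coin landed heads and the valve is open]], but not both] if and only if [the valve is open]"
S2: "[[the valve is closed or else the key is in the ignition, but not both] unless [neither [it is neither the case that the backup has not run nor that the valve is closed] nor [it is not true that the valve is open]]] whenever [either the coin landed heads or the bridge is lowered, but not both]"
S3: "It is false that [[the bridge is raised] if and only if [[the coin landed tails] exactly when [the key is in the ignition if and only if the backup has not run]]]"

1

S1: Formalization: (¬R ⊕ ((U ↓ P) ↔ (S ↑ Q))) ↔ Q

¬R = ¬T = F
U ↓ P = F ↓ T = F
S ↑ Q = F ↑ T = T
(U ↓ P) ↔ (S ↑ Q) = F ↔ T = F
¬R ⊕ ((U ↓ P) ↔ (S ↑ Q)) = F ⊕ F = F
(¬R ⊕ ((U ↓ P) ↔ (S ↑ Q))) ↔ Q = F ↔ T = F
Hence S1 is false.

S2: Formalization: (S ⊕ ¬P) → ((¬Q ⊕ R) ∨ ((¬U ↓ ¬Q) ↓ ¬Q))

¬P = ¬T = F
S ⊕ ¬P = F ⊕ F = F
¬Q = ¬T = F
¬Q ⊕ R = F ⊕ T = T
¬U = ¬F = T
¬Q = ¬T = F
¬U ↓ ¬Q = T ↓ F = F
¬Q = ¬T = F
(¬U ↓ ¬Q) ↓ ¬Q = F ↓ F = T
(¬Q ⊕ R) ∨ ((¬U ↓ ¬Q) ↓ ¬Q) = T ∨ T = T
(S ⊕ ¬P) → ((¬Q ⊕ R) ∨ ((¬U ↓ ¬Q) ↓ ¬Q)) = F → T = T
Hence S2 is true.

S3: In symbols: ¬(P ↔ (¬S ↔ (R ↔ ¬U)))

¬S = ¬F = T
¬U = ¬F = T
R ↔ ¬U = T ↔ T = T
¬S ↔ (R ↔ ¬U) = T ↔ T = T
P ↔ (¬S ↔ (R ↔ ¬U)) = T ↔ T = T
¬(P ↔ (¬S ↔ (R ↔ ¬U))) = ¬T = F
Thus S3 is false.

1 of the 3 statements is true.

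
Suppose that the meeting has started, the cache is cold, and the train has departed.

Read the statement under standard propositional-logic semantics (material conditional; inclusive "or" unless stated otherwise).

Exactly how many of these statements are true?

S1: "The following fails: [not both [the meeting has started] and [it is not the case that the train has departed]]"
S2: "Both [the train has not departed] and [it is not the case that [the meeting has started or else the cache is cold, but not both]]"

0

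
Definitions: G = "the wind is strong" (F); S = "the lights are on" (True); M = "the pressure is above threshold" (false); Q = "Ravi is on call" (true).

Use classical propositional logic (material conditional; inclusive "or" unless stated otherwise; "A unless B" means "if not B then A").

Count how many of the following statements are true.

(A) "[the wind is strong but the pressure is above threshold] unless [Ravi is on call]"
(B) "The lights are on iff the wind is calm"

2

(A): In symbols: (G and M) or Q

G and M = False and False = False
(G and M) or Q = False or True = True
Hence (A) is true.

(B): In symbols: S iff not G

not G = not False = True
S iff not G = True iff True = True
So (B) is true.

True statements: 2.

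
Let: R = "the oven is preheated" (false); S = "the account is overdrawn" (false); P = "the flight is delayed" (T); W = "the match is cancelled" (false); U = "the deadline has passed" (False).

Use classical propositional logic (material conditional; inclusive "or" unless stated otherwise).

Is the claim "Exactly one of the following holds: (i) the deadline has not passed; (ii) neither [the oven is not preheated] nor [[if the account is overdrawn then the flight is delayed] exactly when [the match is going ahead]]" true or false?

Values: U=F, R=F, S=F, P=T, W=F.
This is ~U xor (~R nor ((S -> P) <-> ~W)).

~U = ~F = T
~R = ~F = T
S -> P = F -> T = T
~W = ~F = T
(S -> P) <-> ~W = T <-> T = T
~R nor ((S -> P) <-> ~W) = T nor T = F
~U xor (~R nor ((S -> P) <-> ~W)) = T xor F = T

True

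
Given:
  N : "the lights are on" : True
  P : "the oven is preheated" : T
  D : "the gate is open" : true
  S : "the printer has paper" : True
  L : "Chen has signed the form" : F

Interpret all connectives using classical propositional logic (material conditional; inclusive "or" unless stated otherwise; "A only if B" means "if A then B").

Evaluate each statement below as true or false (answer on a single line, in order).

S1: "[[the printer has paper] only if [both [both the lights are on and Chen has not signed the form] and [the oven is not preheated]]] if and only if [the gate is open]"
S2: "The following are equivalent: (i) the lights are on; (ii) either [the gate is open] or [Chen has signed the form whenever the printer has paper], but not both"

S1 false, S2 true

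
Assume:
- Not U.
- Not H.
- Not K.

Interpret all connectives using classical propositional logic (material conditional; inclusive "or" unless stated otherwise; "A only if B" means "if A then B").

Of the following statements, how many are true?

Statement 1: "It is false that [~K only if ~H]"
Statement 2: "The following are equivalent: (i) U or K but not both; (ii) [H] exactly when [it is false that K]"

1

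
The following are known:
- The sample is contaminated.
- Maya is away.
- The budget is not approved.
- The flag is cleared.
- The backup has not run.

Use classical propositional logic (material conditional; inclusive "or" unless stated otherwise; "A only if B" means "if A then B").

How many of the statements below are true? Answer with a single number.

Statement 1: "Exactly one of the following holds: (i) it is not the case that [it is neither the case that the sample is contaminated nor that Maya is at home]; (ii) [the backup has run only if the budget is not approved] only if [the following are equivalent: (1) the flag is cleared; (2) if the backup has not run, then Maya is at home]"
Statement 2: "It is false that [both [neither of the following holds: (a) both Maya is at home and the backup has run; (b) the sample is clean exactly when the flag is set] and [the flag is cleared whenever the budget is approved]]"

Let G = "the sample is contaminated" (True), H = "Maya is at home" (False), R = "the backup has run" (False), N = "the budget is approved" (False), K = "the flag is set" (False).

Statement 1: This is not (G nor H) xor ((R -> not N) -> (not K iff (not R -> H))).

G nor H = True nor False = False
not (G nor H) = not False = True
not N = not False = True
R -> not N = False -> True = True
not K = not False = True
not R = not False = True
not R -> H = True -> False = False
not K iff (not R -> H) = True iff False = False
(R -> not N) -> (not K iff (not R -> H)) = True -> False = False
not (G nor H) xor ((R -> not N) -> (not K iff (not R -> H))) = True xor False = True
Thus Statement 1 is true.

Statement 2: This is not (((H and R) nor (not G iff K)) and (N -> not K)).

H and R = False and False = False
not G = not True = False
not G iff K = False iff False = True
(H and R) nor (not G iff K) = False nor True = False
not K = not False = True
N -> not K = False -> True = True
((H and R) nor (not G iff K)) and (N -> not K) = False and True = False
not (((H and R) nor (not G iff K)) and (N -> not K)) = not False = True
So Statement 2 is true.

True statements: 2.

2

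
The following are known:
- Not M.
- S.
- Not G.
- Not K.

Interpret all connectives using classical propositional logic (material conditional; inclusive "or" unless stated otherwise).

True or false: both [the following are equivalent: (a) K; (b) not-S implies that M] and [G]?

Parsed as (K iff (not S -> M)) and G

not S = not True = False
not S -> M = False -> False = True
K iff (not S -> M) = False iff True = False
(K iff (not S -> M)) and G = False and False = False

false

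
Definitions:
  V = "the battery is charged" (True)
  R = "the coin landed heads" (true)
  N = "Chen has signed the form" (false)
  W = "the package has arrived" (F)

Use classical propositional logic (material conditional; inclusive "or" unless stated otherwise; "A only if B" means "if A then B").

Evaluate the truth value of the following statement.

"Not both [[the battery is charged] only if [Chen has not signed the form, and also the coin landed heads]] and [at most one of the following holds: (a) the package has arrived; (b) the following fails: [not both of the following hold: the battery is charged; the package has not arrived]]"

Values: V=T, N=F, R=T, W=F.
Parsed as (V -> (~N & R)) nand (W nand ~(V nand ~W))

~N = ~F = T
~N & R = T & T = T
V -> (~N & R) = T -> T = T
~W = ~F = T
V nand ~W = T nand T = F
~(V nand ~W) = ~F = T
W nand ~(V nand ~W) = F nand T = T
(V -> (~N & R)) nand (W nand ~(V nand ~W)) = T nand T = F

False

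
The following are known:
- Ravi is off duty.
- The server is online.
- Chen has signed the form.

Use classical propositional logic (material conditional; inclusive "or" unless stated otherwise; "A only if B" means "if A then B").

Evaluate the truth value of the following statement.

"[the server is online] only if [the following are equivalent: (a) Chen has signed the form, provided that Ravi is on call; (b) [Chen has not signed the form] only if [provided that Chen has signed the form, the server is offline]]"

Let Q = "the server is online" (T), P = "Ravi is on call" (F), R = "Chen has signed the form" (T).
In symbols: Q → ((P → R) ↔ (¬R → (R → ¬Q)))

P → R = F → T = T
¬R = ¬T = F
¬Q = ¬T = F
R → ¬Q = T → F = F
¬R → (R → ¬Q) = F → F = T
(P → R) ↔ (¬R → (R → ¬Q)) = T ↔ T = T
Q → ((P → R) ↔ (¬R → (R → ¬Q))) = T → T = T

True.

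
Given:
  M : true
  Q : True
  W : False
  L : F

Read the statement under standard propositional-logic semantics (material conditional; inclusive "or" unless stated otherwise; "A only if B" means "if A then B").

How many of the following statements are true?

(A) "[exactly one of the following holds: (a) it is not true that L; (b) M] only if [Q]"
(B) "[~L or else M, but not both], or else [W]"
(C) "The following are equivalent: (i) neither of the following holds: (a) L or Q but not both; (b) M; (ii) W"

(A): This is (~L xor M) -> Q.

~L = ~F = T
~L xor M = T xor T = F
(~L xor M) -> Q = F -> T = T
So (A) is true.

(B): This is (~L xor M) | W.

~L = ~F = T
~L xor M = T xor T = F
(~L xor M) | W = F | F = F
So (B) is false.

(C): Parsed as ((L xor Q) nor M) <-> W

L xor Q = F xor T = T
(L xor Q) nor M = T nor T = F
((L xor Q) nor M) <-> W = F <-> F = T
So (C) is true.

2 of the 3 statements are true.

2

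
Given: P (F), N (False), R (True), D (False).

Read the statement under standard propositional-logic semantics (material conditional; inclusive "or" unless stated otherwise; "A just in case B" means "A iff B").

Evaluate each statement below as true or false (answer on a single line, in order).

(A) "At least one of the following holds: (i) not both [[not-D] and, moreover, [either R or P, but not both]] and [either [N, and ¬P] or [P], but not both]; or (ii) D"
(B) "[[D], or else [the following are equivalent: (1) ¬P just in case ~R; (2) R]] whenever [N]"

(A): This is ((~D & (R xor P)) nand ((N & ~P) xor P)) | D.

~D = ~F = T
R xor P = T xor F = T
~D & (R xor P) = T & T = T
~P = ~F = T
N & ~P = F & T = F
(N & ~P) xor P = F xor F = F
(~D & (R xor P)) nand ((N & ~P) xor P) = T nand F = T
((~D & (R xor P)) nand ((N & ~P) xor P)) | D = T | F = T
Thus (A) is true.

(B): This is N -> (D | ((~P <-> ~R) <-> R)).

~P = ~F = T
~R = ~T = F
~P <-> ~R = T <-> F = F
(~P <-> ~R) <-> R = F <-> T = F
D | ((~P <-> ~R) <-> R) = F | F = F
N -> (D | ((~P <-> ~R) <-> R)) = F -> F = T
So (B) is true.

(A) true; (B) true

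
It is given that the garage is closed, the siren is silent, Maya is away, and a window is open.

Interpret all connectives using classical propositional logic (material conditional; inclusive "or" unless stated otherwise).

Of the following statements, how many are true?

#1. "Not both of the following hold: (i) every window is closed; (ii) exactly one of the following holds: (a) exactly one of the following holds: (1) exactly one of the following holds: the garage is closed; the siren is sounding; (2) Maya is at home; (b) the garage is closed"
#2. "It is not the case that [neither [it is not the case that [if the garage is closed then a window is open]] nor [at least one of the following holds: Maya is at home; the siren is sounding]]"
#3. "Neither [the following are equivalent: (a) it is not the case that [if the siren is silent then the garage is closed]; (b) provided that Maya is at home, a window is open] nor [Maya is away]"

1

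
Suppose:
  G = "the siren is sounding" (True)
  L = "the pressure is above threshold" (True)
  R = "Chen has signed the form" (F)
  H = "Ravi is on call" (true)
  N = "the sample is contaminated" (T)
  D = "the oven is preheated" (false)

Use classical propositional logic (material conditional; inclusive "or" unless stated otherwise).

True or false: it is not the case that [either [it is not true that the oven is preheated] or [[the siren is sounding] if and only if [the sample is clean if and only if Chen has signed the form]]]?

Parsed as ¬(¬D ∨ (G ↔ (¬N ↔ R)))

¬D = ¬F = T
¬N = ¬T = F
¬N ↔ R = F ↔ F = T
G ↔ (¬N ↔ R) = T ↔ T = T
¬D ∨ (G ↔ (¬N ↔ R)) = T ∨ T = T
¬(¬D ∨ (G ↔ (¬N ↔ R))) = ¬T = F

The statement is false.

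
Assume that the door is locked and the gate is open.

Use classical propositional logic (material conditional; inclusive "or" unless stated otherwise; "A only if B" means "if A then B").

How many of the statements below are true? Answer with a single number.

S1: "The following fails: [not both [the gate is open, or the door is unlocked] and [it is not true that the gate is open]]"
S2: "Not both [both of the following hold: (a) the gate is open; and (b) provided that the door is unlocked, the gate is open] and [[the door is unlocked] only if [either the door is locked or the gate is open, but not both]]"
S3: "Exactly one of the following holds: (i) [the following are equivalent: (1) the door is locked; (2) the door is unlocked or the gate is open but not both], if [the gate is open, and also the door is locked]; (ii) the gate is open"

0

Let Q = "the gate is open" (T), P = "the door is locked" (T).

S1: In symbols: ~((Q | ~P) nand ~Q)

~P = ~T = F
Q | ~P = T | F = T
~Q = ~T = F
(Q | ~P) nand ~Q = T nand F = T
~((Q | ~P) nand ~Q) = ~T = F
Hence S1 is false.

S2: Parsed as (Q & (~P -> Q)) nand (~P -> (P xor Q))

~P = ~T = F
~P -> Q = F -> T = T
Q & (~P -> Q) = T & T = T
~P = ~T = F
P xor Q = T xor T = F
~P -> (P xor Q) = F -> F = T
(Q & (~P -> Q)) nand (~P -> (P xor Q)) = T nand T = F
Hence S2 is false.

S3: This is ((Q & P) -> (P <-> (~P xor Q))) xor Q.

Q & P = T & T = T
~P = ~T = F
~P xor Q = F xor T = T
P <-> (~P xor Q) = T <-> T = T
(Q & P) -> (P <-> (~P xor Q)) = T -> T = T
((Q & P) -> (P <-> (~P xor Q))) xor Q = T xor T = F
So S3 is false.

Count: 0.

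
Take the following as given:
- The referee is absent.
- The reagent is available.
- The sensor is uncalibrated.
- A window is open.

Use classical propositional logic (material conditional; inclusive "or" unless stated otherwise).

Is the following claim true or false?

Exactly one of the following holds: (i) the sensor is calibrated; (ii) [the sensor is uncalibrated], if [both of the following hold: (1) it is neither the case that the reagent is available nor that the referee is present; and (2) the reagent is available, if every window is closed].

True

Let M = "the sensor is calibrated" (F), K = "the reagent is available" (T), Q = "the referee is present" (F), G = "a window is open" (T).
This is M ⊕ (((K ↓ Q) ∧ (¬G → K)) → ¬M).

K ↓ Q = T ↓ F = F
¬G = ¬T = F
¬G → K = F → T = T
(K ↓ Q) ∧ (¬G → K) = F ∧ T = F
¬M = ¬F = T
((K ↓ Q) ∧ (¬G → K)) → ¬M = F → T = T
M ⊕ (((K ↓ Q) ∧ (¬G → K)) → ¬M) = F ⊕ T = T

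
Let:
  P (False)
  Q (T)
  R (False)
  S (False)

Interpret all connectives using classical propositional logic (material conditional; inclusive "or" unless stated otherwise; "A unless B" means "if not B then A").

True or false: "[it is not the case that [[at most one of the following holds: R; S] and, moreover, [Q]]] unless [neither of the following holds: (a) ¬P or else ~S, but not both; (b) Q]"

False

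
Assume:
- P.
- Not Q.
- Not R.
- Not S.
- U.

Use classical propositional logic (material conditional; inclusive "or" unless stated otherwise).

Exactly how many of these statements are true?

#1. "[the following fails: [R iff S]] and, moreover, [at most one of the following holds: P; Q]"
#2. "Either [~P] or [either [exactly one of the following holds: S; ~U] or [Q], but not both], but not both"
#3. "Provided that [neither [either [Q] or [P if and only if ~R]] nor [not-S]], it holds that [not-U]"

#1: Parsed as ~(R <-> S) & (P nand Q)

R <-> S = F <-> F = T
~(R <-> S) = ~T = F
P nand Q = T nand F = T
~(R <-> S) & (P nand Q) = F & T = F
Thus #1 is false.

#2: Formalization: ~P xor ((S xor ~U) xor Q)

~P = ~T = F
~U = ~T = F
S xor ~U = F xor F = F
(S xor ~U) xor Q = F xor F = F
~P xor ((S xor ~U) xor Q) = F xor F = F
Hence #2 is false.

#3: In symbols: ((Q | (P <-> ~R)) nor ~S) -> ~U

~R = ~F = T
P <-> ~R = T <-> T = T
Q | (P <-> ~R) = F | T = T
~S = ~F = T
(Q | (P <-> ~R)) nor ~S = T nor T = F
~U = ~T = F
((Q | (P <-> ~R)) nor ~S) -> ~U = F -> F = T
So #3 is true.

1 of the 3 statements is true.

1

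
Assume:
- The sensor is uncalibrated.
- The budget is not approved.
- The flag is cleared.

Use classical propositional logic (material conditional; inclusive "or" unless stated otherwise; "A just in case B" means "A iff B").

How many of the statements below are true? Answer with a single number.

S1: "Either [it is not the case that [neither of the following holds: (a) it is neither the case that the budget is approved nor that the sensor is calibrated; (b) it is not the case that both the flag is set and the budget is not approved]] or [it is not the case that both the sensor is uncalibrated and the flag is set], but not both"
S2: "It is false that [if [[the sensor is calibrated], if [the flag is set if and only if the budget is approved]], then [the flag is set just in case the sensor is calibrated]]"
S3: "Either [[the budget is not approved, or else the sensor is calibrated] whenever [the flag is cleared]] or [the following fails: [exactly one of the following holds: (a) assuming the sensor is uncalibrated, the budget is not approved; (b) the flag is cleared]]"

1

Let Q = "the budget is approved" (False), P = "the sensor is calibrated" (False), R = "the flag is set" (False).

S1: This is not ((Q nor P) nor (R nand not Q)) xor (not P nand R).

Q nor P = False nor False = True
not Q = not False = True
R nand not Q = False nand True = True
(Q nor P) nor (R nand not Q) = True nor True = False
not ((Q nor P) nor (R nand not Q)) = not False = True
not P = not False = True
not P nand R = True nand False = True
not ((Q nor P) nor (R nand not Q)) xor (not P nand R) = True xor True = False
So S1 is false.

S2: Formalization: not (((R iff Q) -> P) -> (R iff P))

R iff Q = False iff False = True
(R iff Q) -> P = True -> False = False
R iff P = False iff False = True
((R iff Q) -> P) -> (R iff P) = False -> True = True
not (((R iff Q) -> P) -> (R iff P)) = not True = False
Thus S2 is false.

S3: This is (not R -> (not Q or P)) or not ((not P -> not Q) xor not R).

not R = not False = True
not Q = not False = True
not Q or P = True or False = True
not R -> (not Q or P) = True -> True = True
not P = not False = True
not Q = not False = True
not P -> not Q = True -> True = True
not R = not False = True
(not P -> not Q) xor not R = True xor True = False
not ((not P -> not Q) xor not R) = not False = True
(not R -> (not Q or P)) or not ((not P -> not Q) xor not R) = True or True = True
Hence S3 is true.

True statements: 1 (S3).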